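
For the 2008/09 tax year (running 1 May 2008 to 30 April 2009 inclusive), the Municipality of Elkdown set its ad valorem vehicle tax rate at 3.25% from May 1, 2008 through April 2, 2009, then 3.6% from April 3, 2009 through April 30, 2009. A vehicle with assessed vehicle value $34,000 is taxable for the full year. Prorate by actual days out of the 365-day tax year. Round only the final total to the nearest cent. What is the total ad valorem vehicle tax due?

$1,114.13

May 1, 2008 – April 2, 2009: 337 days at 3.25% → $34,000 × 3.25% × 337/365 = $1,020.2329
April 3 – April 30, 2009: 28 days at 3.6% → $34,000 × 3.6% × 28/365 = $93.8959
Total = $1,114.1288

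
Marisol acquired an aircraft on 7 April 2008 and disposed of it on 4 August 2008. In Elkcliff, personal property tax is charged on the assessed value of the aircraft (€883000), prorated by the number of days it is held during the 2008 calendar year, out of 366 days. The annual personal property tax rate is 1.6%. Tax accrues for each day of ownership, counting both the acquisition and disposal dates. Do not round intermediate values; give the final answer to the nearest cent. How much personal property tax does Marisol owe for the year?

Days held (7 April – 4 August 2008): 120 out of 366
Tax = €883000 × 1.6% × 120/366 = €4632.1311

€4632.13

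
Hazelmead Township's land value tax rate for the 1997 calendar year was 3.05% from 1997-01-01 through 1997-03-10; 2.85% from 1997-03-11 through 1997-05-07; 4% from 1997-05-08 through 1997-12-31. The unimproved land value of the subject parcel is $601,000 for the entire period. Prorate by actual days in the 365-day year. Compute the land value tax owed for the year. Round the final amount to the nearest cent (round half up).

$21,862.40

1997-01-01 to 1997-03-10: 69 days at 3.05% → $601,000 × 3.05% × 69/365 = $3,465.2178
1997-03-11 to 1997-05-07: 58 days at 2.85% → $601,000 × 2.85% × 58/365 = $2,721.7890
1997-05-08 to 1997-12-31: 238 days at 4% → $601,000 × 4% × 238/365 = $15,675.3973
Total = $21,862.4041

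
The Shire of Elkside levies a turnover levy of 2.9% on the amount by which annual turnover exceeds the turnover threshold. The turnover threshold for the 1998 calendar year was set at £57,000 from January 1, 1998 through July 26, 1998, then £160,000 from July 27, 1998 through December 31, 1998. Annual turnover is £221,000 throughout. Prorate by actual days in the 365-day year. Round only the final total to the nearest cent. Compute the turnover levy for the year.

£3,463.00

January 1 – July 26, 1998: 207 days, exemption £57,000 → (£221,000 − £57,000) × 2.9% × 207/365 = £2,697.2384
July 27 – December 31, 1998: 158 days, exemption £160,000 → (£221,000 − £160,000) × 2.9% × 158/365 = £765.7589
Total = £3,462.9973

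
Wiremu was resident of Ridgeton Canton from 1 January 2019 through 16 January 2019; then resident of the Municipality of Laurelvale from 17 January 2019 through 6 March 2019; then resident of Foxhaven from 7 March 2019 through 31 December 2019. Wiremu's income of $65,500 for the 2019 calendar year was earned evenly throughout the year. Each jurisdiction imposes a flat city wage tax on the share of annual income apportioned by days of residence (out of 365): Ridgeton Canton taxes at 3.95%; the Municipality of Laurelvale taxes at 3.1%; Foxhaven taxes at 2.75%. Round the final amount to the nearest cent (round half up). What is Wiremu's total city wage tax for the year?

Ridgeton Canton, 1 January – 16 January 2019: 16 days → $65,500 × 3.95% × 16/365 = $113.4137
The Municipality of Laurelvale, 17 January – 6 March 2019: 49 days → $65,500 × 3.1% × 49/365 = $272.5877
Foxhaven, 7 March – 31 December 2019: 300 days → $65,500 × 2.75% × 300/365 = $1,480.4795
Total = $1,866.4808

$1,866.48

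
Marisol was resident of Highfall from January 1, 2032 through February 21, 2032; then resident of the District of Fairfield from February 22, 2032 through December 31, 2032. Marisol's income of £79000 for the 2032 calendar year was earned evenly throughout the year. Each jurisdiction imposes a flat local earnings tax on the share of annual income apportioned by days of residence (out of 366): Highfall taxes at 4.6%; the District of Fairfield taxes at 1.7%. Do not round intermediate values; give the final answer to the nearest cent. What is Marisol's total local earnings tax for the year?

Highfall, January 1 – February 21, 2032: 52 days → £79000 × 4.6% × 52/366 = £516.3060
The District of Fairfield, February 22 – December 31, 2032: 314 days → £79000 × 1.7% × 314/366 = £1152.1913
Total = £1668.4973

£1668.50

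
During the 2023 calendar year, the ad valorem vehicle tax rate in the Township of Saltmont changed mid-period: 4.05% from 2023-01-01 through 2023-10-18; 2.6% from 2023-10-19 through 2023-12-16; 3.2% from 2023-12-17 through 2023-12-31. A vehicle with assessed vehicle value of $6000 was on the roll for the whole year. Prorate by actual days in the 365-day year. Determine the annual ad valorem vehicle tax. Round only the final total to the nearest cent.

2023-01-01 to 2023-10-18: 291 days at 4.05% → $6000 × 4.05% × 291/365 = $193.7342
2023-10-19 to 2023-12-16: 59 days at 2.6% → $6000 × 2.6% × 59/365 = $25.2164
2023-12-17 to 2023-12-31: 15 days at 3.2% → $6000 × 3.2% × 15/365 = $7.8904
Total = $226.8411

$226.84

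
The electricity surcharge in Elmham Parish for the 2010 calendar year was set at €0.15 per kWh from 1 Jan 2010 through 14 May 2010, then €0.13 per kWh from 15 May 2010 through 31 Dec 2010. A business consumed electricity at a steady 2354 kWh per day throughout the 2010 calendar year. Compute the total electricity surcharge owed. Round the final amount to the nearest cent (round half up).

1 Jan – 14 May 2010: 134 days × 2354 kWh/day = 315,436 kWh at €0.15/kWh → €47,315.40
15 May – 31 Dec 2010: 231 days × 2354 kWh/day = 543,774 kWh at €0.13/kWh → €70,690.62

€118,006.02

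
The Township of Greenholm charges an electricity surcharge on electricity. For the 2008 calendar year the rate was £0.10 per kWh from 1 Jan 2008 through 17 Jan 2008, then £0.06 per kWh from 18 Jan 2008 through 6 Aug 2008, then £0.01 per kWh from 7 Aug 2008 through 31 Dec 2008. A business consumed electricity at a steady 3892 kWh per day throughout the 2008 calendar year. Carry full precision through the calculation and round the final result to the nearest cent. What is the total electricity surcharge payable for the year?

1 Jan – 17 Jan 2008: 17 days × 3892 kWh/day = 66,164 kWh at £0.10/kWh → £6,616.40
18 Jan – 6 Aug 2008: 202 days × 3892 kWh/day = 786,184 kWh at £0.06/kWh → £47,171.04
7 Aug – 31 Dec 2008: 147 days × 3892 kWh/day = 572,124 kWh at £0.01/kWh → £5,721.24

£59,508.68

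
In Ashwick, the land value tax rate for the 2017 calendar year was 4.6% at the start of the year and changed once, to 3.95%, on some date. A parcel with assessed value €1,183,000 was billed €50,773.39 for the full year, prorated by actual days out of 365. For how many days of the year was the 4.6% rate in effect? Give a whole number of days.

Let d = days at the first rate; then 365 − d days at the second rate.
€1,183,000 × [4.6%·d + 3.95%·(365−d)] / 365 = €50,773.39
Solving gives d = 192, so the new rate took effect on 12 July 2017.

192 days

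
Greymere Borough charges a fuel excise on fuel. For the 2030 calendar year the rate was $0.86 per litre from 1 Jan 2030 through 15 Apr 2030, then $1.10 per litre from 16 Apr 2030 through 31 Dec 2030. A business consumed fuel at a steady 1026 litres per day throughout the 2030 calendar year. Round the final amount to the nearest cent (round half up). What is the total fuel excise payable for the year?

1 Jan – 15 Apr 2030: 105 days × 1026 litres/day = 107,730 litres at $0.86/litre → $92647.80
16 Apr – 31 Dec 2030: 260 days × 1026 litres/day = 266,760 litres at $1.10/litre → $293436.00

$386083.80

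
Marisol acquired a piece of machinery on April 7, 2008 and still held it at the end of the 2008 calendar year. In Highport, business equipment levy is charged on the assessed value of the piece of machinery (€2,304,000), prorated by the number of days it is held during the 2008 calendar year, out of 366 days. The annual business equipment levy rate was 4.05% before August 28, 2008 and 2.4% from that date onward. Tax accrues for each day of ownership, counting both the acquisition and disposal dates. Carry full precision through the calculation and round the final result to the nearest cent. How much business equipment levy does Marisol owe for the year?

April 7 – August 27, 2008: 143 days at 4.05% → €2,304,000 × 4.05% × 143/366 = €36,457.9672
August 28 – December 31, 2008: 126 days at 2.4% → €2,304,000 × 2.4% × 126/366 = €19,036.3279
Total = €55,494.2951

€55,494.30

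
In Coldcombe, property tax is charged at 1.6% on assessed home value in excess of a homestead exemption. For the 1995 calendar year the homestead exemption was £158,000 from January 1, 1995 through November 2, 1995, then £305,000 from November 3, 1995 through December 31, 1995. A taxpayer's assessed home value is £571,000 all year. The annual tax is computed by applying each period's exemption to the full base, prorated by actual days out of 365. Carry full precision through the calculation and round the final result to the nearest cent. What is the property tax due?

£6,227.81

January 1 – November 2, 1995: 306 days, exemption £158,000 → (£571,000 − £158,000) × 1.6% × 306/365 = £5,539.8575
November 3 – December 31, 1995: 59 days, exemption £305,000 → (£571,000 − £305,000) × 1.6% × 59/365 = £687.9562
Total = £6,227.8137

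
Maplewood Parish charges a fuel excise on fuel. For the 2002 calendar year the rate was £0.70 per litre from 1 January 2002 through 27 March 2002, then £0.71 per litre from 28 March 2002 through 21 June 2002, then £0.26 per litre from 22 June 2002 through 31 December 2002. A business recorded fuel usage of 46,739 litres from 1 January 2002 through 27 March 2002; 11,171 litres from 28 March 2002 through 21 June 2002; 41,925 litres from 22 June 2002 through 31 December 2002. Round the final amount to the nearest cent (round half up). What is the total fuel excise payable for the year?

1 January – 27 March 2002: 46,739 litres at £0.70/litre → £32717.30
28 March – 21 June 2002: 11,171 litres at £0.71/litre → £7931.41
22 June – 31 December 2002: 41,925 litres at £0.26/litre → £10900.50

£51549.21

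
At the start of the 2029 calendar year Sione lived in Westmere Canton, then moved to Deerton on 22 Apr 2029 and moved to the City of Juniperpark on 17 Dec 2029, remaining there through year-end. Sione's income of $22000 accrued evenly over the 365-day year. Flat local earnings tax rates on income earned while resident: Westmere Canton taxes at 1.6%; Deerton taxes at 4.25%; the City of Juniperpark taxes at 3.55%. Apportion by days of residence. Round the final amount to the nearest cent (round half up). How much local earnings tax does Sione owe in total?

Westmere Canton, 1 Jan – 21 Apr 2029: 111 days → $22000 × 1.6% × 111/365 = $107.0466
Deerton, 22 Apr – 16 Dec 2029: 239 days → $22000 × 4.25% × 239/365 = $612.2329
The City of Juniperpark, 17 Dec – 31 Dec 2029: 15 days → $22000 × 3.55% × 15/365 = $32.0959
Total = $751.3753

$751.38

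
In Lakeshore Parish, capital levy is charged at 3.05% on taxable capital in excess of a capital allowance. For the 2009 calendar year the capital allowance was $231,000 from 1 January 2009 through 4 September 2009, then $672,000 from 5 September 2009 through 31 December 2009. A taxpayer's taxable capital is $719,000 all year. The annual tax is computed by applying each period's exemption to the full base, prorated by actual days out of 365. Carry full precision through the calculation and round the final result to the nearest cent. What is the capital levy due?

1 January – 4 September 2009: 247 days, exemption $231,000 → ($719,000 − $231,000) × 3.05% × 247/365 = $10,072.1863
5 September – 31 December 2009: 118 days, exemption $672,000 → ($719,000 − $672,000) × 3.05% × 118/365 = $463.4329
Total = $10,535.6192

$10,535.62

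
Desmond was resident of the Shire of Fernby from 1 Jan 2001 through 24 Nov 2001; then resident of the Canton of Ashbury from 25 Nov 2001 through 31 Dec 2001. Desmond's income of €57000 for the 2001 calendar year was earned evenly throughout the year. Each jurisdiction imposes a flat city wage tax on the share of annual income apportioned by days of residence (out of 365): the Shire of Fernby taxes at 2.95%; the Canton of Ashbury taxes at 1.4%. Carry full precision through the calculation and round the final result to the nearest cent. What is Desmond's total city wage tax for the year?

The Shire of Fernby, 1 Jan – 24 Nov 2001: 328 days → €57000 × 2.95% × 328/365 = €1511.0466
The Canton of Ashbury, 25 Nov – 31 Dec 2001: 37 days → €57000 × 1.4% × 37/365 = €80.8932
Total = €1591.9397

€1591.94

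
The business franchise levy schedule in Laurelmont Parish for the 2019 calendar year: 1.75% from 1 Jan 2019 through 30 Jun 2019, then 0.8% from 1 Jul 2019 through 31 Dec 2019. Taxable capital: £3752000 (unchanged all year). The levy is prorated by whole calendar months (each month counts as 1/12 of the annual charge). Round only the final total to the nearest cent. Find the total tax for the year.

1 Jan – 30 Jun 2019: 6 months at 1.75% → £3752000 × 1.75% × 6/12 = £32830.0000
1 Jul – 31 Dec 2019: 6 months at 0.8% → £3752000 × 0.8% × 6/12 = £15008.0000
Total = £47838.0000

£47838.00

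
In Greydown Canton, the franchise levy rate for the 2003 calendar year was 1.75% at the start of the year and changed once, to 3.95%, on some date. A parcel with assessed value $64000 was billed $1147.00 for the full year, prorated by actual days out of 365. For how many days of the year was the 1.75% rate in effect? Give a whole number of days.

358 days

Let d = days at the first rate; then 365 − d days at the second rate.
$64000 × [1.75%·d + 3.95%·(365−d)] / 365 = $1147.00
Solving gives d = 358, so the new rate took effect on 25 December 2003.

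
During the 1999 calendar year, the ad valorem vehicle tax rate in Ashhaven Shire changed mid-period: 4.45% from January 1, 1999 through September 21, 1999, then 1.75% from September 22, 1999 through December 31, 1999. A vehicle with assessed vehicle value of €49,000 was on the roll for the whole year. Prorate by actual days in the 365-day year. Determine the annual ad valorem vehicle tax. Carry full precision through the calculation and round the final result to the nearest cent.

€1,814.41

January 1 – September 21, 1999: 264 days at 4.45% → €49,000 × 4.45% × 264/365 = €1,577.1288
September 22 – December 31, 1999: 101 days at 1.75% → €49,000 × 1.75% × 101/365 = €237.2808
Total = €1,814.4096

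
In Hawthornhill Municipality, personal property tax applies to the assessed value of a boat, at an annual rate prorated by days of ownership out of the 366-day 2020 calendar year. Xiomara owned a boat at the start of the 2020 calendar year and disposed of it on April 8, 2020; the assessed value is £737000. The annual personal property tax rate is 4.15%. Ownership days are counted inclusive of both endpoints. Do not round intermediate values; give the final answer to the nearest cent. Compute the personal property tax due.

Days held (January 1 – April 8, 2020): 99 out of 366
Tax = £737000 × 4.15% × 99/366 = £8273.1270

£8273.13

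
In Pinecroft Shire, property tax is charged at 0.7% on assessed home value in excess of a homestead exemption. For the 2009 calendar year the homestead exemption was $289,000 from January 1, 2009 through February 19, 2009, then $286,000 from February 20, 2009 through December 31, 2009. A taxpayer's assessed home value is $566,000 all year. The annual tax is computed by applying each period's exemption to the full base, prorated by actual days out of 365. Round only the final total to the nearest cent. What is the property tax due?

January 1 – February 19, 2009: 50 days, exemption $289,000 → ($566,000 − $289,000) × 0.7% × 50/365 = $265.6164
February 20 – December 31, 2009: 315 days, exemption $286,000 → ($566,000 − $286,000) × 0.7% × 315/365 = $1,691.5068
Total = $1,957.1233

$1,957.12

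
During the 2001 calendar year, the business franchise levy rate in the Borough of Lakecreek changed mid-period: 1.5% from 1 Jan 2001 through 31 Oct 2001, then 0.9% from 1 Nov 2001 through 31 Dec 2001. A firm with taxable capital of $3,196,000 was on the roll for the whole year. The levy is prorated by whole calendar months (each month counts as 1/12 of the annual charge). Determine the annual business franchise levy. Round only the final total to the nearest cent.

1 Jan – 31 Oct 2001: 10 months at 1.5% → $3,196,000 × 1.5% × 10/12 = $39,950.0000
1 Nov – 31 Dec 2001: 2 months at 0.9% → $3,196,000 × 0.9% × 2/12 = $4,794.0000
Total = $44,744.0000

$44,744.00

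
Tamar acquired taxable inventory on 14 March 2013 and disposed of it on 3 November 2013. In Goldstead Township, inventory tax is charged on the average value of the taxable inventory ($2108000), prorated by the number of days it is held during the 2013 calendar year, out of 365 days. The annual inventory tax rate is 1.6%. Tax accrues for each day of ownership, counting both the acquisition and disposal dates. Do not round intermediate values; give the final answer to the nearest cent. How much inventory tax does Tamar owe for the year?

Days held (14 March – 3 November 2013): 235 out of 365
Tax = $2108000 × 1.6% × 235/365 = $21715.2877

$21715.29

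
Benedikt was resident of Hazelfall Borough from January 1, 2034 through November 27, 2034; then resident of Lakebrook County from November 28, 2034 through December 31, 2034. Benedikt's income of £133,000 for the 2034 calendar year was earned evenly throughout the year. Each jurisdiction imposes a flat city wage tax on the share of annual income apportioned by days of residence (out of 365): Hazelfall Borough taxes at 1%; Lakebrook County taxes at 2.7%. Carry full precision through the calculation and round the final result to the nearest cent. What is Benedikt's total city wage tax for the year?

£1,540.61

Hazelfall Borough, January 1 – November 27, 2034: 331 days → £133,000 × 1% × 331/365 = £1,206.1096
Lakebrook County, November 28 – December 31, 2034: 34 days → £133,000 × 2.7% × 34/365 = £334.5041
Total = £1,540.6137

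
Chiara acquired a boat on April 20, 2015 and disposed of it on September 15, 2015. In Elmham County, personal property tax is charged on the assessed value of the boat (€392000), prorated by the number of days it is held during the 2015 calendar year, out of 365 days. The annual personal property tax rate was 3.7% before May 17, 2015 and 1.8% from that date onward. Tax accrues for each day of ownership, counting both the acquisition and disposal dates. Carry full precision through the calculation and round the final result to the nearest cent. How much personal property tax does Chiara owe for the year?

€3431.34

April 20 – May 16, 2015: 27 days at 3.7% → €392000 × 3.7% × 27/365 = €1072.8986
May 17 – September 15, 2015: 122 days at 1.8% → €392000 × 1.8% × 122/365 = €2358.4438
Total = €3431.3425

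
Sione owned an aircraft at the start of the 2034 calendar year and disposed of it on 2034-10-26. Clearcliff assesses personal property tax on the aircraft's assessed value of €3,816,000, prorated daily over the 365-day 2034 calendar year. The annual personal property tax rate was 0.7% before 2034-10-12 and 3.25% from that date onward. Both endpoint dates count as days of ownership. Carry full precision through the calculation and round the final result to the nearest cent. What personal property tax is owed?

€25,880.84

2034-01-01 to 2034-10-11: 284 days at 0.7% → €3,816,000 × 0.7% × 284/365 = €20,784.1315
2034-10-12 to 2034-10-26: 15 days at 3.25% → €3,816,000 × 3.25% × 15/365 = €5,096.7123
Total = €25,880.8438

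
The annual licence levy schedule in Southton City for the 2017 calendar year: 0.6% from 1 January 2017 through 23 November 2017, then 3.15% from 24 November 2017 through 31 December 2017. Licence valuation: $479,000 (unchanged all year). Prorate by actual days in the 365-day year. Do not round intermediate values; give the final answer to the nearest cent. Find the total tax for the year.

$4,145.65

1 January – 23 November 2017: 327 days at 0.6% → $479,000 × 0.6% × 327/365 = $2,574.7890
24 November – 31 December 2017: 38 days at 3.15% → $479,000 × 3.15% × 38/365 = $1,570.8575
Total = $4,145.6466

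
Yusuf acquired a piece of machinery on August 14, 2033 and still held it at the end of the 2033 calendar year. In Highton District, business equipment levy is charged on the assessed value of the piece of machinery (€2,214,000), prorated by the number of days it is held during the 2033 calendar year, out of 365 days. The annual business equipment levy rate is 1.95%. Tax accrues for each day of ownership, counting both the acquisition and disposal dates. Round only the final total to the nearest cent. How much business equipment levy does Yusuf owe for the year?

Days held (August 14 – December 31, 2033): 140 out of 365
Tax = €2,214,000 × 1.95% × 140/365 = €16,559.5068

€16,559.51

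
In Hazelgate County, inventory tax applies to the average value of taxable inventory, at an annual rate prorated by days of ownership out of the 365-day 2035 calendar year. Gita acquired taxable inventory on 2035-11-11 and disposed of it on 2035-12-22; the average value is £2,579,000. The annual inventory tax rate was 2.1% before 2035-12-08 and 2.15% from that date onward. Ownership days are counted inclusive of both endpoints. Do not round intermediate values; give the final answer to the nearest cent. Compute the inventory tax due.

2035-11-11 to 2035-12-07: 27 days at 2.1% → £2,579,000 × 2.1% × 27/365 = £4,006.2822
2035-12-08 to 2035-12-22: 15 days at 2.15% → £2,579,000 × 2.15% × 15/365 = £2,278.7055
Total = £6,284.9877

£6,284.99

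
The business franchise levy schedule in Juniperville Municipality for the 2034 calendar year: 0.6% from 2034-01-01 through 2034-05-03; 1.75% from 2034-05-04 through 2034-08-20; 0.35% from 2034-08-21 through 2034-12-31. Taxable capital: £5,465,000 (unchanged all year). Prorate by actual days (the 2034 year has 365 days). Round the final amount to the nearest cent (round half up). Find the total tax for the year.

2034-01-01 to 2034-05-03: 123 days at 0.6% → £5,465,000 × 0.6% × 123/365 = £11,049.7808
2034-05-04 to 2034-08-20: 109 days at 1.75% → £5,465,000 × 1.75% × 109/365 = £28,560.2397
2034-08-21 to 2034-12-31: 133 days at 0.35% → £5,465,000 × 0.35% × 133/365 = £6,969.7466
Total = £46,579.7671

£46,579.77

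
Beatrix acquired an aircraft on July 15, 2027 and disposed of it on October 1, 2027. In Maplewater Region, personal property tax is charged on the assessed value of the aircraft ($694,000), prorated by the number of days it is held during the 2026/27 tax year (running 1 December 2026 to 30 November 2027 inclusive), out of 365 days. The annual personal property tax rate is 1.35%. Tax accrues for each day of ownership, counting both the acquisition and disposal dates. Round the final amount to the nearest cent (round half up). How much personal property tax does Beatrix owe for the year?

Days held (July 15 – October 1, 2027): 79 out of 365
Tax = $694,000 × 1.35% × 79/365 = $2,027.8110

$2,027.81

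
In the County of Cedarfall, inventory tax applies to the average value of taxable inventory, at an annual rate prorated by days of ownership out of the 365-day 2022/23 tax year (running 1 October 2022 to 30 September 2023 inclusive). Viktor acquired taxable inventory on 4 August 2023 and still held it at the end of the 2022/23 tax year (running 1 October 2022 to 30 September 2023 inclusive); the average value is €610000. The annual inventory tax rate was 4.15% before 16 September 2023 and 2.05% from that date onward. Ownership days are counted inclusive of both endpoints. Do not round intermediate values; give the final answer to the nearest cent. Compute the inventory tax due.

4 August – 15 September 2023: 43 days at 4.15% → €610000 × 4.15% × 43/365 = €2982.3151
16 September – 30 September 2023: 15 days at 2.05% → €610000 × 2.05% × 15/365 = €513.9041
Total = €3496.2192

€3496.22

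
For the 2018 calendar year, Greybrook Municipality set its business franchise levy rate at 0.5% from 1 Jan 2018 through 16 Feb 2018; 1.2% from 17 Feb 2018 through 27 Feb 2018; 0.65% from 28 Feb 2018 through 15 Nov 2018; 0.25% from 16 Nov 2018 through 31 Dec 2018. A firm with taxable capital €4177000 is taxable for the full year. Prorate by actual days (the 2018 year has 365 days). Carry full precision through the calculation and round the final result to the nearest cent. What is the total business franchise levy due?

1 Jan – 16 Feb 2018: 47 days at 0.5% → €4177000 × 0.5% × 47/365 = €2689.3014
17 Feb – 27 Feb 2018: 11 days at 1.2% → €4177000 × 1.2% × 11/365 = €1510.5863
28 Feb – 15 Nov 2018: 261 days at 0.65% → €4177000 × 0.65% × 261/365 = €19414.4671
16 Nov – 31 Dec 2018: 46 days at 0.25% → €4177000 × 0.25% × 46/365 = €1316.0411
Total = €24930.3959

€24930.40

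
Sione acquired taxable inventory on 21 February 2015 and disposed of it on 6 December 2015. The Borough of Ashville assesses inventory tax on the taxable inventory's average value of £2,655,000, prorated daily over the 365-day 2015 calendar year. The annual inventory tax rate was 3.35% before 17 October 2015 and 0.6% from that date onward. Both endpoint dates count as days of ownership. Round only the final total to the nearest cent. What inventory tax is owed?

21 February – 16 October 2015: 238 days at 3.35% → £2,655,000 × 3.35% × 238/365 = £57,995.3836
17 October – 6 December 2015: 51 days at 0.6% → £2,655,000 × 0.6% × 51/365 = £2,225.8356
Total = £60,221.2192

£60,221.22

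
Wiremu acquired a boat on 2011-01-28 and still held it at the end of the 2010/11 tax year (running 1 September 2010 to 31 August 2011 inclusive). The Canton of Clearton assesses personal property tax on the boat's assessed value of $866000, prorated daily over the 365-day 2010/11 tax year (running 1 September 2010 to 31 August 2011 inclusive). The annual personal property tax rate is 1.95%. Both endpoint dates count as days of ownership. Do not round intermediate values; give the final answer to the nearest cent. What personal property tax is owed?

Days held (2011-01-28 to 2011-08-31): 216 out of 365
Tax = $866000 × 1.95% × 216/365 = $9993.4027

$9993.40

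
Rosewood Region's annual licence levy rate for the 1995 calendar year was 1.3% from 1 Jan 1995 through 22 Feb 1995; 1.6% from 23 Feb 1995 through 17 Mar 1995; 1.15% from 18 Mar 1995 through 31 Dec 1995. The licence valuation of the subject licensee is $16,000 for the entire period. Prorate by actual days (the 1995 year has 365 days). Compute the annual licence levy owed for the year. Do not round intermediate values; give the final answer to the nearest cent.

$192.02

1 Jan – 22 Feb 1995: 53 days at 1.3% → $16,000 × 1.3% × 53/365 = $30.2027
23 Feb – 17 Mar 1995: 23 days at 1.6% → $16,000 × 1.6% × 23/365 = $16.1315
18 Mar – 31 Dec 1995: 289 days at 1.15% → $16,000 × 1.15% × 289/365 = $145.6877
Total = $192.0219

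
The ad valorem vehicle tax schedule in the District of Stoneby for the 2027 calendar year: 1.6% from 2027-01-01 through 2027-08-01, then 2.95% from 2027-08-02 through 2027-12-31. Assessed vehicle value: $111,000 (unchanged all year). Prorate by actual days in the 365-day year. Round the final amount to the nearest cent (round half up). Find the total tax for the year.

2027-01-01 to 2027-08-01: 213 days at 1.6% → $111,000 × 1.6% × 213/365 = $1,036.4055
2027-08-02 to 2027-12-31: 152 days at 2.95% → $111,000 × 2.95% × 152/365 = $1,363.6274
Total = $2,400.0329

$2,400.03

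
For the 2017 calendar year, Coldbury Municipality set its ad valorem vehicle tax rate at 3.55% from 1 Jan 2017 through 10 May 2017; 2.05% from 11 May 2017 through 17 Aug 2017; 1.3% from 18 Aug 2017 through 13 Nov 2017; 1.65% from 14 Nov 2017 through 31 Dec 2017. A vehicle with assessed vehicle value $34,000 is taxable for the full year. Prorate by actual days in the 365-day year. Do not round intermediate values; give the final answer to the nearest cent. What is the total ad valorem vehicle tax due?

1 Jan – 10 May 2017: 130 days at 3.55% → $34,000 × 3.55% × 130/365 = $429.8904
11 May – 17 Aug 2017: 99 days at 2.05% → $34,000 × 2.05% × 99/365 = $189.0493
18 Aug – 13 Nov 2017: 88 days at 1.3% → $34,000 × 1.3% × 88/365 = $106.5644
14 Nov – 31 Dec 2017: 48 days at 1.65% → $34,000 × 1.65% × 48/365 = $73.7753
Total = $799.2795

$799.28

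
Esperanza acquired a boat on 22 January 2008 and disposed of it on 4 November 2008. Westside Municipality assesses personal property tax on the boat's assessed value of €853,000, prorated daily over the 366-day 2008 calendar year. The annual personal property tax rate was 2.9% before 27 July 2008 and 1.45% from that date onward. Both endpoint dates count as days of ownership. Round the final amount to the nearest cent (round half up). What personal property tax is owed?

€16,052.02

22 January – 26 July 2008: 187 days at 2.9% → €853,000 × 2.9% × 187/366 = €12,638.8497
27 July – 4 November 2008: 101 days at 1.45% → €853,000 × 1.45% × 101/366 = €3,413.1653
Total = €16,052.0150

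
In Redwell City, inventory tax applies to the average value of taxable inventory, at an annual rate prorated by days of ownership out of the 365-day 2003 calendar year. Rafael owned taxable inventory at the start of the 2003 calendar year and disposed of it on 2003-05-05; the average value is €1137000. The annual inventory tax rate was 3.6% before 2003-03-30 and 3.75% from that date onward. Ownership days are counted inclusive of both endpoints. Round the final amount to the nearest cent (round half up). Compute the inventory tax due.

2003-01-01 to 2003-03-29: 88 days at 3.6% → €1137000 × 3.6% × 88/365 = €9868.5370
2003-03-30 to 2003-05-05: 37 days at 3.75% → €1137000 × 3.75% × 37/365 = €4322.1575
Total = €14190.6945

€14190.69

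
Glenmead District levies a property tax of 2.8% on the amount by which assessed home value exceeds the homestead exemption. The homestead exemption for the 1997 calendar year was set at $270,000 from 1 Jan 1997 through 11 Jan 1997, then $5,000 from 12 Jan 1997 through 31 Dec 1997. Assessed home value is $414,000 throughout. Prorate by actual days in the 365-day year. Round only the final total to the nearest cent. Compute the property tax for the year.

1 Jan – 11 Jan 1997: 11 days, exemption $270,000 → ($414,000 − $270,000) × 2.8% × 11/365 = $121.5123
12 Jan – 31 Dec 1997: 354 days, exemption $5,000 → ($414,000 − $5,000) × 2.8% × 354/365 = $11,106.8712
Total = $11,228.3836

$11,228.38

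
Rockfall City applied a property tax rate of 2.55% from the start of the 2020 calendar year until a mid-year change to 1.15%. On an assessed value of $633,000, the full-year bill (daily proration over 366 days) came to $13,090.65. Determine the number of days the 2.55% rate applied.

240 days

Let d = days at the first rate; then 366 − d days at the second rate.
$633,000 × [2.55%·d + 1.15%·(366−d)] / 366 = $13,090.65
Solving gives d = 240, so the new rate took effect on August 28, 2020.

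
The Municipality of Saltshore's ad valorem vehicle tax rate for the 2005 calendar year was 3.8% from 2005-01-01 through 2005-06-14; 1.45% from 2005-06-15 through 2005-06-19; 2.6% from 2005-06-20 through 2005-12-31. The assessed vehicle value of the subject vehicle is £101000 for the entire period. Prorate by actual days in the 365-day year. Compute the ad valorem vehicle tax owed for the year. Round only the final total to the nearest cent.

2005-01-01 to 2005-06-14: 165 days at 3.8% → £101000 × 3.8% × 165/365 = £1734.9863
2005-06-15 to 2005-06-19: 5 days at 1.45% → £101000 × 1.45% × 5/365 = £20.0616
2005-06-20 to 2005-12-31: 195 days at 2.6% → £101000 × 2.6% × 195/365 = £1402.9315
Total = £3157.9795

£3157.98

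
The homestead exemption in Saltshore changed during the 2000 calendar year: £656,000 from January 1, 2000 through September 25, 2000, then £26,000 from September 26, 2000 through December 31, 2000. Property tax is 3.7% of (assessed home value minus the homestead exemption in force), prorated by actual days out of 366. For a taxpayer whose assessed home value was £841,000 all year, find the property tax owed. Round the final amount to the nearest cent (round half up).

£13,022.79

January 1 – September 25, 2000: 269 days, exemption £656,000 → (£841,000 − £656,000) × 3.7% × 269/366 = £5,030.8880
September 26 – December 31, 2000: 97 days, exemption £26,000 → (£841,000 − £26,000) × 3.7% × 97/366 = £7,991.8989
Total = £13,022.7869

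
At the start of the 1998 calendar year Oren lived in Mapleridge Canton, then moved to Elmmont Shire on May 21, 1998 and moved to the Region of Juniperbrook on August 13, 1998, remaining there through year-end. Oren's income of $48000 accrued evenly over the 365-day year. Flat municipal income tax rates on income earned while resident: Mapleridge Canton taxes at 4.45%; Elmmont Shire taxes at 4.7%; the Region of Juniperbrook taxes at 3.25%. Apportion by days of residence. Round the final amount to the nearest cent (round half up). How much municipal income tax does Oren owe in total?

$1941.11

Mapleridge Canton, January 1 – May 20, 1998: 140 days → $48000 × 4.45% × 140/365 = $819.2877
Elmmont Shire, May 21 – August 12, 1998: 84 days → $48000 × 4.7% × 84/365 = $519.1890
The Region of Juniperbrook, August 13 – December 31, 1998: 141 days → $48000 × 3.25% × 141/365 = $602.6301
Total = $1941.1068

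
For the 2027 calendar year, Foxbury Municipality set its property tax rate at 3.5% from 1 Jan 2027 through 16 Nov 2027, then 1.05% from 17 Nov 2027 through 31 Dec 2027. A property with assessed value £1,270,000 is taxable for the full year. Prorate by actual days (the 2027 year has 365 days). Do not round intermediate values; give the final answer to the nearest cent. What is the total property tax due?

£40,613.90

1 Jan – 16 Nov 2027: 320 days at 3.5% → £1,270,000 × 3.5% × 320/365 = £38,969.8630
17 Nov – 31 Dec 2027: 45 days at 1.05% → £1,270,000 × 1.05% × 45/365 = £1,644.0411
Total = £40,613.9041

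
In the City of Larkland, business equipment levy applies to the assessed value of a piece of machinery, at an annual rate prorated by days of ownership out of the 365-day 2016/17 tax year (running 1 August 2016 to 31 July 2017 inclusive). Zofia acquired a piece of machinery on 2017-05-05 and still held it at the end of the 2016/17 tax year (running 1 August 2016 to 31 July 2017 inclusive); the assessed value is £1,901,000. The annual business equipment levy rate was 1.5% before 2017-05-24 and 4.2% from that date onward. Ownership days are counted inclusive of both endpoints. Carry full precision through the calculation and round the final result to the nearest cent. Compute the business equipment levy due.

£16,577.76

2017-05-05 to 2017-05-23: 19 days at 1.5% → £1,901,000 × 1.5% × 19/365 = £1,484.3425
2017-05-24 to 2017-07-31: 69 days at 4.2% → £1,901,000 × 4.2% × 69/365 = £15,093.4192
Total = £16,577.7616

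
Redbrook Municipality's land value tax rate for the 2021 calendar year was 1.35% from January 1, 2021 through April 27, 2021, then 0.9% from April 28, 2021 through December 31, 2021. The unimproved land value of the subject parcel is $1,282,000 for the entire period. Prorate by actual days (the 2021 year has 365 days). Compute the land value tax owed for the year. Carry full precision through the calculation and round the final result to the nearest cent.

January 1 – April 27, 2021: 117 days at 1.35% → $1,282,000 × 1.35% × 117/365 = $5,547.7233
April 28 – December 31, 2021: 248 days at 0.9% → $1,282,000 × 0.9% × 248/365 = $7,839.5178
Total = $13,387.2411

$13,387.24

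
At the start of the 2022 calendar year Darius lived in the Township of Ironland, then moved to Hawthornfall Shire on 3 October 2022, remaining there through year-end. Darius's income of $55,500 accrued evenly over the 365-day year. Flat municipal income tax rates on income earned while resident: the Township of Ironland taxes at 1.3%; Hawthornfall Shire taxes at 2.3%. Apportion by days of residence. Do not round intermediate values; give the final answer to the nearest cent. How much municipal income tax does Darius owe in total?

The Township of Ironland, 1 January – 2 October 2022: 275 days → $55,500 × 1.3% × 275/365 = $543.5959
Hawthornfall Shire, 3 October – 31 December 2022: 90 days → $55,500 × 2.3% × 90/365 = $314.7534
Total = $858.3493

$858.35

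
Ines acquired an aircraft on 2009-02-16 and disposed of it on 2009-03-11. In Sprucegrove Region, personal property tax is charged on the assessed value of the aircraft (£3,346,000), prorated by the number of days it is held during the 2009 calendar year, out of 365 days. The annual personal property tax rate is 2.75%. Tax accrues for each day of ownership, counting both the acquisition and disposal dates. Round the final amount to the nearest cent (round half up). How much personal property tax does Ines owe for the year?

Days held (2009-02-16 to 2009-03-11): 24 out of 365
Tax = £3,346,000 × 2.75% × 24/365 = £6,050.3014

£6,050.30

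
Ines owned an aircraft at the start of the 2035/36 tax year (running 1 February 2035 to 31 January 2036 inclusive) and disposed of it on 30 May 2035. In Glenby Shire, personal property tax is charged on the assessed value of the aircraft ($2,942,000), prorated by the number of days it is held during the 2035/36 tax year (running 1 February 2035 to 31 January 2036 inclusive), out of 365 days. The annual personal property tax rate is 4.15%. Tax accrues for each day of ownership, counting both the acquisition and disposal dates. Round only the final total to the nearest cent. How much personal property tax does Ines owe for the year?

Days held (1 Feb – 30 May 2035): 119 out of 365
Tax = $2,942,000 × 4.15% × 119/365 = $39,805.6630

$39,805.66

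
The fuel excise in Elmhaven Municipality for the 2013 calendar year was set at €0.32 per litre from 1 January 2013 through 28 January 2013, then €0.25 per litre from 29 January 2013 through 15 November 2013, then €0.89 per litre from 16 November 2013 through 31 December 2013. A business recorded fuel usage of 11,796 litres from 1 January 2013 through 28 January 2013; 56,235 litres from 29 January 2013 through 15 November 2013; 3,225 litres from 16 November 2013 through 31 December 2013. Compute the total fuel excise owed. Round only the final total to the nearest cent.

1 January – 28 January 2013: 11,796 litres at €0.32/litre → €3,774.72
29 January – 15 November 2013: 56,235 litres at €0.25/litre → €14,058.75
16 November – 31 December 2013: 3,225 litres at €0.89/litre → €2,870.25

€20,703.72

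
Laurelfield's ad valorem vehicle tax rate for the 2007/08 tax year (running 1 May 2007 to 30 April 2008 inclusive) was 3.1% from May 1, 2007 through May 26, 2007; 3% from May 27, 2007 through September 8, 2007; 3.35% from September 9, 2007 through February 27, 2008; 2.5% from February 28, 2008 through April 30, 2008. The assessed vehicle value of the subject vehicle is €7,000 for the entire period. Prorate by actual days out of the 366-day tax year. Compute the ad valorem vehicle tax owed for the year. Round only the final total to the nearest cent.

May 1 – May 26, 2007: 26 days at 3.1% → €7,000 × 3.1% × 26/366 = €15.4153
May 27 – September 8, 2007: 105 days at 3% → €7,000 × 3% × 105/366 = €60.2459
September 9, 2007 – February 27, 2008: 172 days at 3.35% → €7,000 × 3.35% × 172/366 = €110.2022
February 28 – April 30, 2008: 63 days at 2.5% → €7,000 × 2.5% × 63/366 = €30.1230
Total = €215.9863

€215.99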